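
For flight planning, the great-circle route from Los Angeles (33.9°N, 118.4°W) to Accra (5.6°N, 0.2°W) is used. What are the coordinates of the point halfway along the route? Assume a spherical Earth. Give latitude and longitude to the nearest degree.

Write both endpoints as unit vectors p₁, p₂ with components (cos φ cos λ, cos φ sin λ, sin φ).
The central angle between the endpoints is δ = arccos(p₁·p₂) ≈ 1.913 rad (109.6°).
Interpolate at f = 1/2 with slerp weights a = sin((1−f)δ)/sin δ ≈ 0.868, b = sin(fδ)/sin δ ≈ 0.868.
p = a·p₁ + b·p₂ ≈ (0.521, -0.637, 0.569); φ = arcsin(p_z) ≈ 34.66°, λ = atan2(p_y, p_x) ≈ -50.70°.

≈ 35°N, 51°W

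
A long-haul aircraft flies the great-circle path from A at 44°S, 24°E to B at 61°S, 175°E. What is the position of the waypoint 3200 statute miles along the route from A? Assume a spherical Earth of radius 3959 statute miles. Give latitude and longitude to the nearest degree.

The haversine formula gives a central angle δ ≈ 1.263 rad (72.4°) between the endpoints. The total great-circle distance is δ·R ≈ 1.263 × 3959 ≈ 5002 mi, so the target fraction is f = 3200/5002 ≈ 0.640.
Interpolate at f ≈ 0.640 with slerp weights a = sin((1−f)δ)/sin δ ≈ 0.461, b = sin(fδ)/sin δ ≈ 0.759.
p = a·p₁ + b·p₂ ≈ (-0.063, 0.167, -0.984); φ = arcsin(p_z) ≈ -79.71°, λ = atan2(p_y, p_x) ≈ 110.76°.

≈ 80°S, 111°E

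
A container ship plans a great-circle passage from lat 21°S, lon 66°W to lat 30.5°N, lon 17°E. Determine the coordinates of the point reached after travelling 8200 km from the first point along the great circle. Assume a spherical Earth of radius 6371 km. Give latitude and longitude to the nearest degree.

≈ lat 21°N, lon 4°W

The haversine formula gives a central angle δ ≈ 1.655 rad (94.8°) between the endpoints. The total great-circle distance is δ·R ≈ 1.655 × 6371 ≈ 10542 km, so the target fraction is f = 8200/10542 ≈ 0.778.
Interpolate at f ≈ 0.778 with slerp weights a = sin((1−f)δ)/sin δ ≈ 0.361, b = sin(fδ)/sin δ ≈ 0.963.
p = a·p₁ + b·p₂ ≈ (0.931, -0.065, 0.360); φ = arcsin(p_z) ≈ 21.08°, λ = atan2(p_y, p_x) ≈ -3.99°.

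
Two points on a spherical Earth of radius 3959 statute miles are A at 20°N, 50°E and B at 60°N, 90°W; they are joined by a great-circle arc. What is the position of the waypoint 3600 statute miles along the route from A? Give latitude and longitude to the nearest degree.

≈ 66°N, 12°E

The haversine formula gives a central angle δ ≈ 1.635 rad (93.7°) between the endpoints. The total great-circle distance is δ·R ≈ 1.635 × 3959 ≈ 6471 mi, so the target fraction is f = 3600/6471 ≈ 0.556.
Interpolate at f ≈ 0.556 with slerp weights a = sin((1−f)δ)/sin δ ≈ 0.665, b = sin(fδ)/sin δ ≈ 0.791.
p = a·p₁ + b·p₂ ≈ (0.401, 0.083, 0.912); φ = arcsin(p_z) ≈ 65.80°, λ = atan2(p_y, p_x) ≈ 11.70°.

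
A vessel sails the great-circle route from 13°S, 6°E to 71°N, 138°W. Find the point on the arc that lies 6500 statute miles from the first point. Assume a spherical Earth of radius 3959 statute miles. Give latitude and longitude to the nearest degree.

≈ 75°N, 49°W

Write both endpoints as unit vectors p₁, p₂ with components (cos φ cos λ, cos φ sin λ, sin φ).
The central angle between the endpoints is δ = arccos(p₁·p₂) ≈ 2.059 rad (118.0°). The total great-circle distance is δ·R ≈ 2.059 × 3959 ≈ 8153 mi, so the target fraction is f = 6500/8153 ≈ 0.797.
Interpolate at f ≈ 0.797 with slerp weights a = sin((1−f)δ)/sin δ ≈ 0.459, b = sin(fδ)/sin δ ≈ 1.130.
p = a·p₁ + b·p₂ ≈ (0.172, -0.199, 0.965); φ = arcsin(p_z) ≈ 74.75°, λ = atan2(p_y, p_x) ≈ -49.26°.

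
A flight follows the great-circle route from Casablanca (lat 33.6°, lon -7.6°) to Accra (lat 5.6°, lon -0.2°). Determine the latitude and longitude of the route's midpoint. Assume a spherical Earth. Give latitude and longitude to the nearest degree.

≈ lat 20°, lon -4°

Convert each endpoint to a unit vector on the sphere (x = cos φ cos λ, y = cos φ sin λ, z = sin φ).
The central angle between the endpoints is δ = arccos(p₁·p₂) ≈ 0.503 rad (28.8°).
Interpolate at f = 1/2 with slerp weights a = sin((1−f)δ)/sin δ ≈ 0.516, b = sin(fδ)/sin δ ≈ 0.516.
p = a·p₁ + b·p₂ ≈ (0.940, -0.059, 0.336); φ = arcsin(p_z) ≈ 19.64°, λ = atan2(p_y, p_x) ≈ -3.57°.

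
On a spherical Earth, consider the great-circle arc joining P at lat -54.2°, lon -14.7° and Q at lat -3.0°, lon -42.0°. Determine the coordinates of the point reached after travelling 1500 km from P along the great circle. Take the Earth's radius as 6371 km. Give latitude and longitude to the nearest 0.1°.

≈ lat -42.5°, lon -24.8°

Write both endpoints as unit vectors p₁, p₂ with components (cos φ cos λ, cos φ sin λ, sin φ).
The central angle between the endpoints is δ = arccos(p₁·p₂) ≈ 0.975 rad (55.8°). The total great-circle distance is δ·R ≈ 0.975 × 6371 ≈ 6209 km, so the target fraction is f = 1500/6209 ≈ 0.242.
Interpolate at f ≈ 0.242 with slerp weights a = sin((1−f)δ)/sin δ ≈ 0.814, b = sin(fδ)/sin δ ≈ 0.282.
p = a·p₁ + b·p₂ ≈ (0.670, -0.309, -0.675); φ = arcsin(p_z) ≈ -42.46°, λ = atan2(p_y, p_x) ≈ -24.78°.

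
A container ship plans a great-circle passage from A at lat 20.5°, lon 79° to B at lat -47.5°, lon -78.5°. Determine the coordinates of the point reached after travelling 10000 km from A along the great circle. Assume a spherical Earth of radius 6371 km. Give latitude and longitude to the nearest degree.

≈ lat -55°, lon 22°

The haversine formula gives a central angle δ ≈ 2.573 rad (147.4°) between the endpoints. The total great-circle distance is δ·R ≈ 2.573 × 6371 ≈ 16395 km, so the target fraction is f = 10000/16395 ≈ 0.610.
Interpolate at f ≈ 0.610 with slerp weights a = sin((1−f)δ)/sin δ ≈ 1.567, b = sin(fδ)/sin δ ≈ 1.858.
p = a·p₁ + b·p₂ ≈ (0.530, 0.211, -0.821); φ = arcsin(p_z) ≈ -55.19°, λ = atan2(p_y, p_x) ≈ 21.69°.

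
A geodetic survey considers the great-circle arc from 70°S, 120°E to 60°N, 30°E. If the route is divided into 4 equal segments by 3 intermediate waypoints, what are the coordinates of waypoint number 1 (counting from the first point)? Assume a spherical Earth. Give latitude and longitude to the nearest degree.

Write both endpoints as unit vectors p₁, p₂ with components (cos φ cos λ, cos φ sin λ, sin φ).
The central angle between the endpoints is δ = arccos(p₁·p₂) ≈ 2.521 rad (144.5°).
Interpolate at f = 1/4 with slerp weights a = sin((1−f)δ)/sin δ ≈ 1.633, b = sin(fδ)/sin δ ≈ 1.014.
p = a·p₁ + b·p₂ ≈ (0.160, 0.737, -0.656); φ = arcsin(p_z) ≈ -41.02°, λ = atan2(p_y, p_x) ≈ 77.76°.

≈ 41°S, 78°E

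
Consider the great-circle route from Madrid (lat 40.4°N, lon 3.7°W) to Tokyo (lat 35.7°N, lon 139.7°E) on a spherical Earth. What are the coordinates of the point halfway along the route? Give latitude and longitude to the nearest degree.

Write both endpoints as unit vectors p₁, p₂ with components (cos φ cos λ, cos φ sin λ, sin φ).
The central angle between the endpoints is δ = arccos(p₁·p₂) ≈ 1.689 rad (96.8°).
Interpolate at f = 1/2 with slerp weights a = sin((1−f)δ)/sin δ ≈ 0.753, b = sin(fδ)/sin δ ≈ 0.753.
p = a·p₁ + b·p₂ ≈ (0.106, 0.359, 0.927); φ = arcsin(p_z) ≈ 68.05°, λ = atan2(p_y, p_x) ≈ 73.55°.

≈ lat 68°N, lon 74°E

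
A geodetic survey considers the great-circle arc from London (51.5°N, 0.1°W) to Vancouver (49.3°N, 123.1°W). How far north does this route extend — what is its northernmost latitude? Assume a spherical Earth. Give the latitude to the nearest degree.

≈ 68°N

The great circle lies in the plane with unit normal n̂ = (p₁ × p₂)/|p₁ × p₂|.
Here n̂_z ≈ -0.367; the vertex latitude is φ_max = arccos|n̂_z| ≈ 68.5°.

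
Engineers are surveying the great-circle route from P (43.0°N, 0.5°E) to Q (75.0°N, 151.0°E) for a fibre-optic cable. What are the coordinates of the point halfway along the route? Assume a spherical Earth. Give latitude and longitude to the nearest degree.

≈ (72°N, 15°E)

From cos δ = sin φ₁ sin φ₂ + cos φ₁ cos φ₂ cos Δλ, the central angle is δ ≈ 1.054 rad (60.4°).
Interpolate at f = 1/2 with slerp weights a = sin((1−f)δ)/sin δ ≈ 0.579, b = sin(fδ)/sin δ ≈ 0.579.
p = a·p₁ + b·p₂ ≈ (0.292, 0.076, 0.953); φ = arcsin(p_z) ≈ 72.43°, λ = atan2(p_y, p_x) ≈ 14.63°.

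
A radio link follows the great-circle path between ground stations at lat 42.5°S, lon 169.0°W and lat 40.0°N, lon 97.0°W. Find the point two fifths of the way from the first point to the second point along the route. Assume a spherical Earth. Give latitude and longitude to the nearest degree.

≈ lat 10°S, lon 138°W

Write both endpoints as unit vectors p₁, p₂ with components (cos φ cos λ, cos φ sin λ, sin φ).
The central angle between the endpoints is δ = arccos(p₁·p₂) ≈ 1.834 rad (105.1°).
Interpolate at f = 2/5 with slerp weights a = sin((1−f)δ)/sin δ ≈ 0.923, b = sin(fδ)/sin δ ≈ 0.693.
p = a·p₁ + b·p₂ ≈ (-0.733, -0.657, -0.178); φ = arcsin(p_z) ≈ -10.25°, λ = atan2(p_y, p_x) ≈ -138.12°.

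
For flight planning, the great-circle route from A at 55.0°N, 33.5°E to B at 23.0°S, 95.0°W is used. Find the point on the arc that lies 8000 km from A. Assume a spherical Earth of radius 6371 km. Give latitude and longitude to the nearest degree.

≈ 25°N, 61°W

Convert each endpoint to a unit vector on the sphere (x = cos φ cos λ, y = cos φ sin λ, z = sin φ).
The central angle between the endpoints is δ = arccos(p₁·p₂) ≈ 2.277 rad (130.4°). The total great-circle distance is δ·R ≈ 2.277 × 6371 ≈ 14505 km, so the target fraction is f = 8000/14505 ≈ 0.552.
Interpolate at f ≈ 0.552 with slerp weights a = sin((1−f)δ)/sin δ ≈ 1.120, b = sin(fδ)/sin δ ≈ 1.249.
p = a·p₁ + b·p₂ ≈ (0.436, -0.791, 0.430); φ = arcsin(p_z) ≈ 25.44°, λ = atan2(p_y, p_x) ≈ -61.15°.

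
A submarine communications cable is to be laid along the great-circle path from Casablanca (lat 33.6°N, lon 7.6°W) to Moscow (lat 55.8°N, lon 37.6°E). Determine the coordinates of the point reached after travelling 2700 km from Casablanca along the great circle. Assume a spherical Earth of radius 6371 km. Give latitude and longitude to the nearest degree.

Convert each endpoint to a unit vector on the sphere (x = cos φ cos λ, y = cos φ sin λ, z = sin φ).
The central angle between the endpoints is δ = arccos(p₁·p₂) ≈ 0.664 rad (38.0°). The total great-circle distance is δ·R ≈ 0.664 × 6371 ≈ 4230 km, so the target fraction is f = 2700/4230 ≈ 0.638.
Interpolate at f ≈ 0.638 with slerp weights a = sin((1−f)δ)/sin δ ≈ 0.386, b = sin(fδ)/sin δ ≈ 0.667.
p = a·p₁ + b·p₂ ≈ (0.616, 0.186, 0.766); φ = arcsin(p_z) ≈ 49.95°, λ = atan2(p_y, p_x) ≈ 16.84°.

≈ lat 50°N, lon 17°E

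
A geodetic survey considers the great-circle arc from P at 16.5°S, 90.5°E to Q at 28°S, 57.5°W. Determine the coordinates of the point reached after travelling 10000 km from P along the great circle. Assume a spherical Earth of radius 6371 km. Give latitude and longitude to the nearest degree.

≈ 52°S, 21°W

Convert each endpoint to a unit vector on the sphere (x = cos φ cos λ, y = cos φ sin λ, z = sin φ).
The central angle between the endpoints is δ = arccos(p₁·p₂) ≈ 2.195 rad (125.8°). The total great-circle distance is δ·R ≈ 2.195 × 6371 ≈ 13986 km, so the target fraction is f = 10000/13986 ≈ 0.715.
Interpolate at f ≈ 0.715 with slerp weights a = sin((1−f)δ)/sin δ ≈ 0.722, b = sin(fδ)/sin δ ≈ 1.233.
p = a·p₁ + b·p₂ ≈ (0.579, -0.226, -0.784); φ = arcsin(p_z) ≈ -51.60°, λ = atan2(p_y, p_x) ≈ -21.32°.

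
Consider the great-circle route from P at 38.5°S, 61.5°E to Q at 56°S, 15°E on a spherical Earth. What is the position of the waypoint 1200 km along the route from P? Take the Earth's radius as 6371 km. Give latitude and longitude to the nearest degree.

Write both endpoints as unit vectors p₁, p₂ with components (cos φ cos λ, cos φ sin λ, sin φ).
The central angle between the endpoints is δ = arccos(p₁·p₂) ≈ 0.614 rad (35.2°). The total great-circle distance is δ·R ≈ 0.614 × 6371 ≈ 3912 km, so the target fraction is f = 1200/3912 ≈ 0.307.
Interpolate at f ≈ 0.307 with slerp weights a = sin((1−f)δ)/sin δ ≈ 0.717, b = sin(fδ)/sin δ ≈ 0.325.
p = a·p₁ + b·p₂ ≈ (0.443, 0.540, -0.716); φ = arcsin(p_z) ≈ -45.69°, λ = atan2(p_y, p_x) ≈ 50.62°.

≈ 46°S, 51°E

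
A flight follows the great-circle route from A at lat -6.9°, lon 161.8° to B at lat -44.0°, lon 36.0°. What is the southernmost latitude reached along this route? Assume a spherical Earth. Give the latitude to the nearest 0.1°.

≈ -52.1°

The great circle lies in the plane with unit normal n̂ = (p₁ × p₂)/|p₁ × p₂|.
Here n̂_z ≈ -0.615; the vertex latitude is φ_max = arccos|n̂_z| ≈ 52.1°.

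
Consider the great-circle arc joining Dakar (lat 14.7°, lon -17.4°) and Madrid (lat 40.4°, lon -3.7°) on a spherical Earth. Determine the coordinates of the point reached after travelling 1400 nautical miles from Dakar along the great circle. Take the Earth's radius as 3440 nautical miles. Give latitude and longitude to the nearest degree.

≈ lat 36°, lon -7°

Convert each endpoint to a unit vector on the sphere (x = cos φ cos λ, y = cos φ sin λ, z = sin φ).
The central angle between the endpoints is δ = arccos(p₁·p₂) ≈ 0.495 rad (28.3°). The total great-circle distance is δ·R ≈ 0.495 × 3440 ≈ 1702 nmi, so the target fraction is f = 1400/1702 ≈ 0.823.
Interpolate at f ≈ 0.823 with slerp weights a = sin((1−f)δ)/sin δ ≈ 0.185, b = sin(fδ)/sin δ ≈ 0.834.
p = a·p₁ + b·p₂ ≈ (0.804, -0.094, 0.587); φ = arcsin(p_z) ≈ 35.96°, λ = atan2(p_y, p_x) ≈ -6.69°.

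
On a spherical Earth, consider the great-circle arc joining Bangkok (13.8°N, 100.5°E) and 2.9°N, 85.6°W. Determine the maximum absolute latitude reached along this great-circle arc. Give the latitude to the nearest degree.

≈ 70°N

The great circle lies in the plane with unit normal n̂ = (p₁ × p₂)/|p₁ × p₂|.
Here n̂_z ≈ +0.338; the vertex latitude is φ_max = arccos|n̂_z| ≈ 70.3°.
Check via Clairaut: cos φ_max = |cos φ₁| · sin C = cos(13.8°)·sin(20.4°) ≈ 0.338, again giving ≈ 70.3°.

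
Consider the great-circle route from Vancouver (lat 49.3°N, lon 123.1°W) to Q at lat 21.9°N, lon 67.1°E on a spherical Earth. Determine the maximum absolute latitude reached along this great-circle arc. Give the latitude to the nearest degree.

The great circle lies in the plane with unit normal n̂ = (p₁ × p₂)/|p₁ × p₂|.
Here n̂_z ≈ -0.113; the vertex latitude is φ_max = arccos|n̂_z| ≈ 83.5°.

≈ 84°N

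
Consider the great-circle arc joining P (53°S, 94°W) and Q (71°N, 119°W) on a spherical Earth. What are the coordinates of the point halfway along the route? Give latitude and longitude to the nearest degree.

Convert each endpoint to a unit vector on the sphere (x = cos φ cos λ, y = cos φ sin λ, z = sin φ).
The central angle between the endpoints is δ = arccos(p₁·p₂) ≈ 2.187 rad (125.3°).
Interpolate at f = 1/2 with slerp weights a = sin((1−f)δ)/sin δ ≈ 1.088, b = sin(fδ)/sin δ ≈ 1.088.
p = a·p₁ + b·p₂ ≈ (-0.217, -0.963, 0.160); φ = arcsin(p_z) ≈ 9.20°, λ = atan2(p_y, p_x) ≈ -102.72°.

≈ (9°N, 103°W)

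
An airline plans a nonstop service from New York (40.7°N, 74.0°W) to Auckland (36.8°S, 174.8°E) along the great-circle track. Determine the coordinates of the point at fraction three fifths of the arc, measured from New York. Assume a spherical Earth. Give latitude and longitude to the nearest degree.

≈ 5°S, 141°W

Convert each endpoint to a unit vector on the sphere (x = cos φ cos λ, y = cos φ sin λ, z = sin φ).
The central angle between the endpoints is δ = arccos(p₁·p₂) ≈ 2.227 rad (127.6°).
Interpolate at f = 3/5 with slerp weights a = sin((1−f)δ)/sin δ ≈ 0.981, b = sin(fδ)/sin δ ≈ 1.228.
p = a·p₁ + b·p₂ ≈ (-0.774, -0.626, -0.095); φ = arcsin(p_z) ≈ -5.47°, λ = atan2(p_y, p_x) ≈ -141.02°.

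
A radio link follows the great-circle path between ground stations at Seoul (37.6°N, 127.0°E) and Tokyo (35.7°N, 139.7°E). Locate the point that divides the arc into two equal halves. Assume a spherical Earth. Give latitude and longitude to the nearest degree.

Convert each endpoint to a unit vector on the sphere (x = cos φ cos λ, y = cos φ sin λ, z = sin φ).
The central angle between the endpoints is δ = arccos(p₁·p₂) ≈ 0.181 rad (10.4°).
Interpolate at f = 1/2 with slerp weights a = sin((1−f)δ)/sin δ ≈ 0.502, b = sin(fδ)/sin δ ≈ 0.502.
p = a·p₁ + b·p₂ ≈ (-0.550, 0.581, 0.599); φ = arcsin(p_z) ≈ 36.82°, λ = atan2(p_y, p_x) ≈ 133.43°.

≈ 37°N, 133°E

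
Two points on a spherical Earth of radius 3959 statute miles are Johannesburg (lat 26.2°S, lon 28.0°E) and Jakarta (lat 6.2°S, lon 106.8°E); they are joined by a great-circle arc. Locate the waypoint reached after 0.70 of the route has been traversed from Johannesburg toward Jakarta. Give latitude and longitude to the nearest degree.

The haversine formula gives a central angle δ ≈ 1.348 rad (77.2°) between the endpoints.
Interpolate at f = 0.70 with slerp weights a = sin((1−f)δ)/sin δ ≈ 0.403, b = sin(fδ)/sin δ ≈ 0.830.
p = a·p₁ + b·p₂ ≈ (0.081, 0.960, -0.268); φ = arcsin(p_z) ≈ -15.53°, λ = atan2(p_y, p_x) ≈ 85.17°.

≈ lat 16°S, lon 85°E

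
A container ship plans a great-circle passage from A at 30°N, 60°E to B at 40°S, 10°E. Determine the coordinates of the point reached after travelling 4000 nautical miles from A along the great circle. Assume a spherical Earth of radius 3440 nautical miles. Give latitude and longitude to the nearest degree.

≈ 26°S, 23°E

Write both endpoints as unit vectors p₁, p₂ with components (cos φ cos λ, cos φ sin λ, sin φ).
The central angle between the endpoints is δ = arccos(p₁·p₂) ≈ 1.466 rad (84.0°). The total great-circle distance is δ·R ≈ 1.466 × 3440 ≈ 5042 nmi, so the target fraction is f = 4000/5042 ≈ 0.793.
Interpolate at f ≈ 0.793 with slerp weights a = sin((1−f)δ)/sin δ ≈ 0.300, b = sin(fδ)/sin δ ≈ 0.923.
p = a·p₁ + b·p₂ ≈ (0.826, 0.348, -0.443); φ = arcsin(p_z) ≈ -26.32°, λ = atan2(p_y, p_x) ≈ 22.82°.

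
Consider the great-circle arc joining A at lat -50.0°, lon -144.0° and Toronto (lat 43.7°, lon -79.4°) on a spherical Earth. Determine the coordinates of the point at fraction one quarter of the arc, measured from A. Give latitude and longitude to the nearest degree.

≈ lat -28°, lon -123°

Write both endpoints as unit vectors p₁, p₂ with components (cos φ cos λ, cos φ sin λ, sin φ).
The central angle between the endpoints is δ = arccos(p₁·p₂) ≈ 1.907 rad (109.3°).
Interpolate at f = 1/4 with slerp weights a = sin((1−f)δ)/sin δ ≈ 1.049, b = sin(fδ)/sin δ ≈ 0.486.
p = a·p₁ + b·p₂ ≈ (-0.481, -0.742, -0.468); φ = arcsin(p_z) ≈ -27.88°, λ = atan2(p_y, p_x) ≈ -122.95°.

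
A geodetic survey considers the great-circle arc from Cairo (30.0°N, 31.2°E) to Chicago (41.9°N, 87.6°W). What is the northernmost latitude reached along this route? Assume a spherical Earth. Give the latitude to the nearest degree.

≈ 56°N

The great circle lies in the plane with unit normal n̂ = (p₁ × p₂)/|p₁ × p₂|.
Here n̂_z ≈ -0.565; the vertex latitude is φ_max = arccos|n̂_z| ≈ 55.6°.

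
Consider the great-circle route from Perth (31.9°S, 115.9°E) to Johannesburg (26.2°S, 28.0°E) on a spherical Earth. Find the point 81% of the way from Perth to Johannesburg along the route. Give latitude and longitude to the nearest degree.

Write both endpoints as unit vectors p₁, p₂ with components (cos φ cos λ, cos φ sin λ, sin φ).
The central angle between the endpoints is δ = arccos(p₁·p₂) ≈ 1.307 rad (74.9°).
Interpolate at f = 0.81 with slerp weights a = sin((1−f)δ)/sin δ ≈ 0.255, b = sin(fδ)/sin δ ≈ 0.903.
p = a·p₁ + b·p₂ ≈ (0.621, 0.575, -0.533); φ = arcsin(p_z) ≈ -32.22°, λ = atan2(p_y, p_x) ≈ 42.79°.

≈ (32°S, 43°E)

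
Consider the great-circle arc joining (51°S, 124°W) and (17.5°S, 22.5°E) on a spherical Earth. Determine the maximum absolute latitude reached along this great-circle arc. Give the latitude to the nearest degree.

≈ 70°S

The great circle lies in the plane with unit normal n̂ = (p₁ × p₂)/|p₁ × p₂|.
Here n̂_z ≈ +0.344; the vertex latitude is φ_max = arccos|n̂_z| ≈ 69.9°.
Check via Clairaut: cos φ_max = |cos φ₁| · sin C = cos(51.0°)·sin(146.9°) ≈ 0.344, again giving ≈ 69.9°.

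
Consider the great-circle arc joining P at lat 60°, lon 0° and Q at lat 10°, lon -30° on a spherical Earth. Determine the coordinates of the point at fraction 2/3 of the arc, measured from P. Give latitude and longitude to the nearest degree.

≈ lat 27°, lon -24°

Write both endpoints as unit vectors p₁, p₂ with components (cos φ cos λ, cos φ sin λ, sin φ).
The central angle between the endpoints is δ = arccos(p₁·p₂) ≈ 0.956 rad (54.8°).
Interpolate at f = 2/3 with slerp weights a = sin((1−f)δ)/sin δ ≈ 0.384, b = sin(fδ)/sin δ ≈ 0.728.
p = a·p₁ + b·p₂ ≈ (0.813, -0.359, 0.459); φ = arcsin(p_z) ≈ 27.30°, λ = atan2(p_y, p_x) ≈ -23.81°.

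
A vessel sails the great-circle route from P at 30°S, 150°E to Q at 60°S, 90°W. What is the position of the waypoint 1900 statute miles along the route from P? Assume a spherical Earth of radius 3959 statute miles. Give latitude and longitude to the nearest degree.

≈ 53°S, 170°E

The haversine formula gives a central angle δ ≈ 1.353 rad (77.5°) between the endpoints. The total great-circle distance is δ·R ≈ 1.353 × 3959 ≈ 5355 mi, so the target fraction is f = 1900/5355 ≈ 0.355.
Interpolate at f ≈ 0.355 with slerp weights a = sin((1−f)δ)/sin δ ≈ 0.785, b = sin(fδ)/sin δ ≈ 0.473.
p = a·p₁ + b·p₂ ≈ (-0.588, 0.103, -0.802); φ = arcsin(p_z) ≈ -53.31°, λ = atan2(p_y, p_x) ≈ 170.04°.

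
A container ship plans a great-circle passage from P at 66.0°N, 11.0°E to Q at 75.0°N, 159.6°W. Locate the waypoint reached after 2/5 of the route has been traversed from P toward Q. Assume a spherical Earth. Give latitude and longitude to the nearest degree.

≈ 81°N, 4°E

Write both endpoints as unit vectors p₁, p₂ with components (cos φ cos λ, cos φ sin λ, sin φ).
The central angle between the endpoints is δ = arccos(p₁·p₂) ≈ 0.678 rad (38.9°).
Interpolate at f = 2/5 with slerp weights a = sin((1−f)δ)/sin δ ≈ 0.631, b = sin(fδ)/sin δ ≈ 0.427.
p = a·p₁ + b·p₂ ≈ (0.148, 0.010, 0.989); φ = arcsin(p_z) ≈ 81.45°, λ = atan2(p_y, p_x) ≈ 4.02°.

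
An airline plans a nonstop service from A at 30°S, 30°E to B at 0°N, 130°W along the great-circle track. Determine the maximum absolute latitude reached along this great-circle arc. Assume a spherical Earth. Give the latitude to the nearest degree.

The great circle lies in the plane with unit normal n̂ = (p₁ × p₂)/|p₁ × p₂|.
Here n̂_z ≈ -0.510; the vertex latitude is φ_max = arccos|n̂_z| ≈ 59.4°.

≈ 59°S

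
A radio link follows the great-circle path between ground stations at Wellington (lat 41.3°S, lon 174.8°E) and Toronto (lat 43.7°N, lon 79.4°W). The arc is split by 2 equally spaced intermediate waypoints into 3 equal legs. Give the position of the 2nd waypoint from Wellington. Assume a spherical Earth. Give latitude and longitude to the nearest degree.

≈ lat 18°N, lon 119°W

Write both endpoints as unit vectors p₁, p₂ with components (cos φ cos λ, cos φ sin λ, sin φ).
The central angle between the endpoints is δ = arccos(p₁·p₂) ≈ 2.219 rad (127.1°).
Interpolate at f = 2/3 with slerp weights a = sin((1−f)δ)/sin δ ≈ 0.846, b = sin(fδ)/sin δ ≈ 1.249.
p = a·p₁ + b·p₂ ≈ (-0.467, -0.830, 0.305); φ = arcsin(p_z) ≈ 17.76°, λ = atan2(p_y, p_x) ≈ -119.33°.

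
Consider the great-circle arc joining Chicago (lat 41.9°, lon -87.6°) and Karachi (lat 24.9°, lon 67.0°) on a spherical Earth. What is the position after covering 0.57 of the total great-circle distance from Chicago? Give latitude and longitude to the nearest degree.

≈ lat 66°, lon 30°

Write both endpoints as unit vectors p₁, p₂ with components (cos φ cos λ, cos φ sin λ, sin φ).
The central angle between the endpoints is δ = arccos(p₁·p₂) ≈ 1.906 rad (109.2°).
Interpolate at f = 0.57 with slerp weights a = sin((1−f)δ)/sin δ ≈ 0.774, b = sin(fδ)/sin δ ≈ 0.937.
p = a·p₁ + b·p₂ ≈ (0.356, 0.207, 0.911); φ = arcsin(p_z) ≈ 65.68°, λ = atan2(p_y, p_x) ≈ 30.15°.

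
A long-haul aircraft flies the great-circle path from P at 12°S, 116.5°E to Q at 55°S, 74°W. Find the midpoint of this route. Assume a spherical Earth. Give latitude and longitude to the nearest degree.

The haversine formula gives a central angle δ ≈ 1.962 rad (112.4°) between the endpoints.
Interpolate at f = 1/2 with slerp weights a = sin((1−f)δ)/sin δ ≈ 0.899, b = sin(fδ)/sin δ ≈ 0.899.
p = a·p₁ + b·p₂ ≈ (-0.250, 0.291, -0.923); φ = arcsin(p_z) ≈ -67.42°, λ = atan2(p_y, p_x) ≈ 130.66°.

≈ 67°S, 131°E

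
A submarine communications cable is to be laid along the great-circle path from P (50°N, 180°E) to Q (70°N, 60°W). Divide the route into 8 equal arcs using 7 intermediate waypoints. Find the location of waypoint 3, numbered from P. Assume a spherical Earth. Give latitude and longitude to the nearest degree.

≈ (67°N, 161°W)

The haversine formula gives a central angle δ ≈ 0.915 rad (52.4°) between the endpoints.
Interpolate at f = 3/8 with slerp weights a = sin((1−f)δ)/sin δ ≈ 0.683, b = sin(fδ)/sin δ ≈ 0.424.
p = a·p₁ + b·p₂ ≈ (-0.366, -0.126, 0.922); φ = arcsin(p_z) ≈ 67.21°, λ = atan2(p_y, p_x) ≈ -161.06°.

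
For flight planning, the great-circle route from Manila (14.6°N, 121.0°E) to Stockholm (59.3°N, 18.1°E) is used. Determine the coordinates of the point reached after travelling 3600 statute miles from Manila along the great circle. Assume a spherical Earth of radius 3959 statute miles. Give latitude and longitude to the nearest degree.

Write both endpoints as unit vectors p₁, p₂ with components (cos φ cos λ, cos φ sin λ, sin φ).
The central angle between the endpoints is δ = arccos(p₁·p₂) ≈ 1.464 rad (83.9°). The total great-circle distance is δ·R ≈ 1.464 × 3959 ≈ 5797 mi, so the target fraction is f = 3600/5797 ≈ 0.621.
Interpolate at f ≈ 0.621 with slerp weights a = sin((1−f)δ)/sin δ ≈ 0.530, b = sin(fδ)/sin δ ≈ 0.794.
p = a·p₁ + b·p₂ ≈ (0.121, 0.565, 0.816); φ = arcsin(p_z) ≈ 54.68°, λ = atan2(p_y, p_x) ≈ 77.91°.

≈ (55°N, 78°E)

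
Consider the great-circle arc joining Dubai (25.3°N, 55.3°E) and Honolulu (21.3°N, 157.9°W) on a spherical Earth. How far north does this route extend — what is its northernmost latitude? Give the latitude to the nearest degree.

The great circle lies in the plane with unit normal n̂ = (p₁ × p₂)/|p₁ × p₂|.
Here n̂_z ≈ +0.552; the vertex latitude is φ_max = arccos|n̂_z| ≈ 56.5°.
Check via Clairaut: cos φ_max = |cos φ₁| · sin C = cos(25.3°)·sin(37.6°) ≈ 0.552, again giving ≈ 56.5°.

≈ 56°N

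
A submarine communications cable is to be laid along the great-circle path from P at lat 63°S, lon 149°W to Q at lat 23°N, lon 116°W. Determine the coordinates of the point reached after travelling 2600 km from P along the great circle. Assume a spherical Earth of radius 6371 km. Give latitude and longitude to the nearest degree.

≈ lat 41°S, lon 134°W

Write both endpoints as unit vectors p₁, p₂ with components (cos φ cos λ, cos φ sin λ, sin φ).
The central angle between the endpoints is δ = arccos(p₁·p₂) ≈ 1.568 rad (89.9°). The total great-circle distance is δ·R ≈ 1.568 × 6371 ≈ 9993 km, so the target fraction is f = 2600/9993 ≈ 0.260.
Interpolate at f ≈ 0.260 with slerp weights a = sin((1−f)δ)/sin δ ≈ 0.917, b = sin(fδ)/sin δ ≈ 0.397.
p = a·p₁ + b·p₂ ≈ (-0.517, -0.543, -0.662); φ = arcsin(p_z) ≈ -41.45°, λ = atan2(p_y, p_x) ≈ -133.61°.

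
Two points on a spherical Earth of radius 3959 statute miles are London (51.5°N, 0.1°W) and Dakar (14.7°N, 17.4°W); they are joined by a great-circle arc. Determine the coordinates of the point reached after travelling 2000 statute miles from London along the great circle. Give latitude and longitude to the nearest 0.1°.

The haversine formula gives a central angle δ ≈ 0.686 rad (39.3°) between the endpoints. The total great-circle distance is δ·R ≈ 0.686 × 3959 ≈ 2718 mi, so the target fraction is f = 2000/2718 ≈ 0.736.
Interpolate at f ≈ 0.736 with slerp weights a = sin((1−f)δ)/sin δ ≈ 0.284, b = sin(fδ)/sin δ ≈ 0.764.
p = a·p₁ + b·p₂ ≈ (0.882, -0.221, 0.416); φ = arcsin(p_z) ≈ 24.61°, λ = atan2(p_y, p_x) ≈ -14.08°.

≈ 24.6°N, 14.1°W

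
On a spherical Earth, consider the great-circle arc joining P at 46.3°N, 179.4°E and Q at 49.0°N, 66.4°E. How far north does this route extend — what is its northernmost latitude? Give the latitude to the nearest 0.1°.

The great circle lies in the plane with unit normal n̂ = (p₁ × p₂)/|p₁ × p₂|.
Here n̂_z ≈ -0.449; the vertex latitude is φ_max = arccos|n̂_z| ≈ 63.3°.
Check via Clairaut: cos φ_max = |cos φ₁| · sin C = cos(46.3°)·sin(40.5°) ≈ 0.449, again giving ≈ 63.3°.

≈ 63.3°N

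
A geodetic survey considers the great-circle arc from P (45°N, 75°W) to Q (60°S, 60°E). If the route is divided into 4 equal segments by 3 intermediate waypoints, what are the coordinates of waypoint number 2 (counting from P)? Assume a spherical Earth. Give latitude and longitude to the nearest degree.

≈ (18°S, 30°W)

From cos δ = sin φ₁ sin φ₂ + cos φ₁ cos φ₂ cos Δλ, the central angle is δ ≈ 2.611 rad (149.6°).
Interpolate at f = 2/4 with slerp weights a = sin((1−f)δ)/sin δ ≈ 1.906, b = sin(fδ)/sin δ ≈ 1.906.
p = a·p₁ + b·p₂ ≈ (0.825, -0.477, -0.303); φ = arcsin(p_z) ≈ -17.63°, λ = atan2(p_y, p_x) ≈ -30.00°.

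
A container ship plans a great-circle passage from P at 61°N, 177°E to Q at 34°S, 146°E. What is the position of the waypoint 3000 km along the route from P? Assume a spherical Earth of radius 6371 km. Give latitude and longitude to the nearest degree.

≈ 36°N, 163°E

Convert each endpoint to a unit vector on the sphere (x = cos φ cos λ, y = cos φ sin λ, z = sin φ).
The central angle between the endpoints is δ = arccos(p₁·p₂) ≈ 1.716 rad (98.3°). The total great-circle distance is δ·R ≈ 1.716 × 6371 ≈ 10932 km, so the target fraction is f = 3000/10932 ≈ 0.274.
Interpolate at f ≈ 0.274 with slerp weights a = sin((1−f)δ)/sin δ ≈ 0.957, b = sin(fδ)/sin δ ≈ 0.458.
p = a·p₁ + b·p₂ ≈ (-0.779, 0.237, 0.581); φ = arcsin(p_z) ≈ 35.52°, λ = atan2(p_y, p_x) ≈ 163.08°.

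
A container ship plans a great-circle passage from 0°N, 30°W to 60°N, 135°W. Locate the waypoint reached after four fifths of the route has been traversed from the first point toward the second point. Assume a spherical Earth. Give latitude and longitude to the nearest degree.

≈ 59°N, 96°W

Convert each endpoint to a unit vector on the sphere (x = cos φ cos λ, y = cos φ sin λ, z = sin φ).
The central angle between the endpoints is δ = arccos(p₁·p₂) ≈ 1.701 rad (97.4°).
Interpolate at f = 4/5 with slerp weights a = sin((1−f)δ)/sin δ ≈ 0.336, b = sin(fδ)/sin δ ≈ 0.986.
p = a·p₁ + b·p₂ ≈ (-0.057, -0.517, 0.854); φ = arcsin(p_z) ≈ 58.66°, λ = atan2(p_y, p_x) ≈ -96.33°.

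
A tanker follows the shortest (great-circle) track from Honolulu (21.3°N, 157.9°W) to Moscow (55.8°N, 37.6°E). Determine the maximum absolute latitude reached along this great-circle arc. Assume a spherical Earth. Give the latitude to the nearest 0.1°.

≈ 81.8°N

The great circle lies in the plane with unit normal n̂ = (p₁ × p₂)/|p₁ × p₂|.
Here n̂_z ≈ -0.143; the vertex latitude is φ_max = arccos|n̂_z| ≈ 81.8°.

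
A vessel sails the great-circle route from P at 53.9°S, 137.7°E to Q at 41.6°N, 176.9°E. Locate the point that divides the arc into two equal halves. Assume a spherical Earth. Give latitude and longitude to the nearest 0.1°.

Convert each endpoint to a unit vector on the sphere (x = cos φ cos λ, y = cos φ sin λ, z = sin φ).
The central angle between the endpoints is δ = arccos(p₁·p₂) ≈ 1.767 rad (101.2°).
Interpolate at f = 1/2 with slerp weights a = sin((1−f)δ)/sin δ ≈ 0.788, b = sin(fδ)/sin δ ≈ 0.788.
p = a·p₁ + b·p₂ ≈ (-0.932, 0.344, -0.114); φ = arcsin(p_z) ≈ -6.52°, λ = atan2(p_y, p_x) ≈ 159.72°.

≈ 6.5°S, 159.7°E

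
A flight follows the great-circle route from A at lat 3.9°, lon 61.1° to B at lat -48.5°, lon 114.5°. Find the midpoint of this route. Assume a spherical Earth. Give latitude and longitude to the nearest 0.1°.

From cos δ = sin φ₁ sin φ₂ + cos φ₁ cos φ₂ cos Δλ, the central angle is δ ≈ 1.220 rad (69.9°).
Interpolate at f = 1/2 with slerp weights a = sin((1−f)δ)/sin δ ≈ 0.610, b = sin(fδ)/sin δ ≈ 0.610.
p = a·p₁ + b·p₂ ≈ (0.127, 0.901, -0.415); φ = arcsin(p_z) ≈ -24.55°, λ = atan2(p_y, p_x) ≈ 82.00°.

≈ lat -24.5°, lon 82.0°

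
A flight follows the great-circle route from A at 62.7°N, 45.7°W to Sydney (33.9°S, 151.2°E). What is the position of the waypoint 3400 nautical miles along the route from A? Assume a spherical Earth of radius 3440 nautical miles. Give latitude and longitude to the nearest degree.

≈ 56°N, 179°E

Write both endpoints as unit vectors p₁, p₂ with components (cos φ cos λ, cos φ sin λ, sin φ).
The central angle between the endpoints is δ = arccos(p₁·p₂) ≈ 2.606 rad (149.3°). The total great-circle distance is δ·R ≈ 2.606 × 3440 ≈ 8964 nmi, so the target fraction is f = 3400/8964 ≈ 0.379.
Interpolate at f ≈ 0.379 with slerp weights a = sin((1−f)δ)/sin δ ≈ 1.957, b = sin(fδ)/sin δ ≈ 1.636.
p = a·p₁ + b·p₂ ≈ (-0.563, 0.012, 0.826); φ = arcsin(p_z) ≈ 55.72°, λ = atan2(p_y, p_x) ≈ 178.80°.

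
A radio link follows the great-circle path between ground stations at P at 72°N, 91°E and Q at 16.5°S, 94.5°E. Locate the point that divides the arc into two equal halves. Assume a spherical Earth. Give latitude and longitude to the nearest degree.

Convert each endpoint to a unit vector on the sphere (x = cos φ cos λ, y = cos φ sin λ, z = sin φ).
The central angle between the endpoints is δ = arccos(p₁·p₂) ≈ 1.545 rad (88.5°).
Interpolate at f = 1/2 with slerp weights a = sin((1−f)δ)/sin δ ≈ 0.698, b = sin(fδ)/sin δ ≈ 0.698.
p = a·p₁ + b·p₂ ≈ (-0.056, 0.883, 0.466); φ = arcsin(p_z) ≈ 27.76°, λ = atan2(p_y, p_x) ≈ 93.65°.

≈ 28°N, 94°E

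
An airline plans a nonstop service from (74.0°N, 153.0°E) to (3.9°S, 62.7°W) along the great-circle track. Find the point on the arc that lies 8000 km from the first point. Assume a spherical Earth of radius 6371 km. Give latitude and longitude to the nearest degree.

Convert each endpoint to a unit vector on the sphere (x = cos φ cos λ, y = cos φ sin λ, z = sin φ).
The central angle between the endpoints is δ = arccos(p₁·p₂) ≈ 1.864 rad (106.8°). The total great-circle distance is δ·R ≈ 1.864 × 6371 ≈ 11873 km, so the target fraction is f = 8000/11873 ≈ 0.674.
Interpolate at f ≈ 0.674 with slerp weights a = sin((1−f)δ)/sin δ ≈ 0.597, b = sin(fδ)/sin δ ≈ 0.993.
p = a·p₁ + b·p₂ ≈ (0.308, -0.806, 0.506); φ = arcsin(p_z) ≈ 30.40°, λ = atan2(p_y, p_x) ≈ -69.09°.

≈ (30°N, 69°W)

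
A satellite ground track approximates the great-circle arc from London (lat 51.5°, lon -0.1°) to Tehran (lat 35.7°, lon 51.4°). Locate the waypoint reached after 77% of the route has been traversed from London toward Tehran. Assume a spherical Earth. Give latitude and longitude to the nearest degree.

≈ lat 41°, lon 42°

Write both endpoints as unit vectors p₁, p₂ with components (cos φ cos λ, cos φ sin λ, sin φ).
The central angle between the endpoints is δ = arccos(p₁·p₂) ≈ 0.690 rad (39.5°).
Interpolate at f = 0.77 with slerp weights a = sin((1−f)δ)/sin δ ≈ 0.248, b = sin(fδ)/sin δ ≈ 0.796.
p = a·p₁ + b·p₂ ≈ (0.558, 0.505, 0.659); φ = arcsin(p_z) ≈ 41.20°, λ = atan2(p_y, p_x) ≈ 42.15°.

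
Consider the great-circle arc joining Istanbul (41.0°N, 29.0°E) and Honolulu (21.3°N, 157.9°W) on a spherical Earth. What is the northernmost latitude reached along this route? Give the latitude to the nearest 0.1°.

≈ 84.5°N

The great circle lies in the plane with unit normal n̂ = (p₁ × p₂)/|p₁ × p₂|.
Here n̂_z ≈ +0.095; the vertex latitude is φ_max = arccos|n̂_z| ≈ 84.5°.
Check via Clairaut: cos φ_max = |cos φ₁| · sin C = cos(41.0°)·sin(7.2°) ≈ 0.095, again giving ≈ 84.5°.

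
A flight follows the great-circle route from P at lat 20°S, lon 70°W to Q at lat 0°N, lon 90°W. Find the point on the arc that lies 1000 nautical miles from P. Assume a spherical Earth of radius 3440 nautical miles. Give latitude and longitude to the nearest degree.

≈ lat 8°S, lon 82°W

Convert each endpoint to a unit vector on the sphere (x = cos φ cos λ, y = cos φ sin λ, z = sin φ).
The central angle between the endpoints is δ = arccos(p₁·p₂) ≈ 0.489 rad (28.0°). The total great-circle distance is δ·R ≈ 0.489 × 3440 ≈ 1681 nmi, so the target fraction is f = 1000/1681 ≈ 0.595.
Interpolate at f ≈ 0.595 with slerp weights a = sin((1−f)δ)/sin δ ≈ 0.419, b = sin(fδ)/sin δ ≈ 0.611.
p = a·p₁ + b·p₂ ≈ (0.135, -0.980, -0.143); φ = arcsin(p_z) ≈ -8.23°, λ = atan2(p_y, p_x) ≈ -82.18°.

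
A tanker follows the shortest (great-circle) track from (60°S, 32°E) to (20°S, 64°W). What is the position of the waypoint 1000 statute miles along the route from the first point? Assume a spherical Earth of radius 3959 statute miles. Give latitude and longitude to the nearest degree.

The haversine formula gives a central angle δ ≈ 1.321 rad (75.7°) between the endpoints. The total great-circle distance is δ·R ≈ 1.321 × 3959 ≈ 5230 mi, so the target fraction is f = 1000/5230 ≈ 0.191.
Interpolate at f ≈ 0.191 with slerp weights a = sin((1−f)δ)/sin δ ≈ 0.905, b = sin(fδ)/sin δ ≈ 0.258.
p = a·p₁ + b·p₂ ≈ (0.490, 0.022, -0.872); φ = arcsin(p_z) ≈ -60.64°, λ = atan2(p_y, p_x) ≈ 2.55°.

≈ (61°S, 3°E)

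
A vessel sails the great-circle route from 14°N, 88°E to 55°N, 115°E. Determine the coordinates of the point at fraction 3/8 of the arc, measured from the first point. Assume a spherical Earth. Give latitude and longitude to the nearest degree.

≈ 30°N, 95°E

Write both endpoints as unit vectors p₁, p₂ with components (cos φ cos λ, cos φ sin λ, sin φ).
The central angle between the endpoints is δ = arccos(p₁·p₂) ≈ 0.804 rad (46.0°).
Interpolate at f = 3/8 with slerp weights a = sin((1−f)δ)/sin δ ≈ 0.669, b = sin(fδ)/sin δ ≈ 0.412.
p = a·p₁ + b·p₂ ≈ (-0.077, 0.863, 0.500); φ = arcsin(p_z) ≈ 29.97°, λ = atan2(p_y, p_x) ≈ 95.12°.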